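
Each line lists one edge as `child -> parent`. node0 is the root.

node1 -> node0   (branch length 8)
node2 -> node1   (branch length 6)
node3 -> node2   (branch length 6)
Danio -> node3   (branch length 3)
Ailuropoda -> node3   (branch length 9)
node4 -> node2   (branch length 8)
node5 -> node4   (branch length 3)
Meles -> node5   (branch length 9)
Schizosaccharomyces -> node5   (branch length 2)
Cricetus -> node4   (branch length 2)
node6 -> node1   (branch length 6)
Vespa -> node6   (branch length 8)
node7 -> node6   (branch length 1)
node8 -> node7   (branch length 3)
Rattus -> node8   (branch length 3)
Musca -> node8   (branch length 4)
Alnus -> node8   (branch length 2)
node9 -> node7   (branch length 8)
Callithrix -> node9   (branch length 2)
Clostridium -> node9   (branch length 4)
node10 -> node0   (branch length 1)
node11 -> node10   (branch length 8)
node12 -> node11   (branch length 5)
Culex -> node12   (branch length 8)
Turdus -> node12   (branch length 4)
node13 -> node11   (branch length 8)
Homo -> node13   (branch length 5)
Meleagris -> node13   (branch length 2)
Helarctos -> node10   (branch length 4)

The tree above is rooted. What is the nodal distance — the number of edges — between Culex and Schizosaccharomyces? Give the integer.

9

The MRCA of Culex and Schizosaccharomyces is the root of the tree.
From Culex up to that node: 4 branches. From Schizosaccharomyces up to the same node: 5 branches. Total: 4 + 5 = 9.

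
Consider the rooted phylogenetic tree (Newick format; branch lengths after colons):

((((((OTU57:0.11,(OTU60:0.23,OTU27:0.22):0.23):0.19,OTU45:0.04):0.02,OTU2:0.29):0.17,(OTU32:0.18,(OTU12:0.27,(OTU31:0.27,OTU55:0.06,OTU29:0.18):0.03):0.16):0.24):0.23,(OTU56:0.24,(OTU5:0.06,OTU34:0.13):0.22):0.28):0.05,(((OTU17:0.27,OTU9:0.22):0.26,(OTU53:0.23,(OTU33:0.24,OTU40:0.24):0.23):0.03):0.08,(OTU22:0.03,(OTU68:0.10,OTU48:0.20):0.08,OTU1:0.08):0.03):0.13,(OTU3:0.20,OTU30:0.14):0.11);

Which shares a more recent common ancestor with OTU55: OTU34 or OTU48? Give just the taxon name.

OTU34

The MRCA of OTU55 and OTU34 subtends (((((OTU57,(OTU60,OTU27)),OTU45),OTU2),(OTU32,(OTU12,(OTU31,OTU55,OTU29)))),(OTU56,(OTU5,OTU34))) (13 taxa).
The MRCA of OTU55 and OTU48 is the root, subtending the entire tree (24 taxa).
The first is nested inside the second, so OTU55 shares a more recent common ancestor with OTU34.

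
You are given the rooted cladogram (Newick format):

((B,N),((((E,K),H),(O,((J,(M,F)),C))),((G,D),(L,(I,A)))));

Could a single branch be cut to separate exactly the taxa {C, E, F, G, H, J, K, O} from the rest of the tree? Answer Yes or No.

No

The MRCA of the listed taxa subtends ((((E,K),H),(O,((J,(M,F)),C))),((G,D),(L,(I,A)))).
That clade also contains A, D, I, L, M, which are not in the proposed group, so the group is not monophyletic.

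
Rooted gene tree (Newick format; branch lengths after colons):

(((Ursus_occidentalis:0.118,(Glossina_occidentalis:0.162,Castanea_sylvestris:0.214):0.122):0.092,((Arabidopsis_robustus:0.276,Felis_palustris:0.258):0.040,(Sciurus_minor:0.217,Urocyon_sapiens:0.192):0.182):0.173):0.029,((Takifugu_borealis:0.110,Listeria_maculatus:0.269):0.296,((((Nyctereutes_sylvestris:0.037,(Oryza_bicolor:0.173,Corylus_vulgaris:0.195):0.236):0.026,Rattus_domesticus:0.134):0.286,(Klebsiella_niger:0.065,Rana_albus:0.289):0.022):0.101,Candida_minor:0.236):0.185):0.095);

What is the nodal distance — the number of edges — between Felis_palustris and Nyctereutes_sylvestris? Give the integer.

10

The MRCA of Felis_palustris and Nyctereutes_sylvestris is the root of the tree.
From Felis_palustris up to that node: 4 branches. From Nyctereutes_sylvestris up to the same node: 6 branches. Total: 4 + 6 = 10.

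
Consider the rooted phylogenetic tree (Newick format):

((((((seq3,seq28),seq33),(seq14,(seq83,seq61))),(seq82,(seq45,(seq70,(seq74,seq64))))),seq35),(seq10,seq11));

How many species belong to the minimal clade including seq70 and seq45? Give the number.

4

The MRCA of seq70 and seq45 is the node subtending (seq45,(seq70,(seq74,seq64))).
That clade contains 4 terminal taxa: seq45, seq64, seq70, seq74.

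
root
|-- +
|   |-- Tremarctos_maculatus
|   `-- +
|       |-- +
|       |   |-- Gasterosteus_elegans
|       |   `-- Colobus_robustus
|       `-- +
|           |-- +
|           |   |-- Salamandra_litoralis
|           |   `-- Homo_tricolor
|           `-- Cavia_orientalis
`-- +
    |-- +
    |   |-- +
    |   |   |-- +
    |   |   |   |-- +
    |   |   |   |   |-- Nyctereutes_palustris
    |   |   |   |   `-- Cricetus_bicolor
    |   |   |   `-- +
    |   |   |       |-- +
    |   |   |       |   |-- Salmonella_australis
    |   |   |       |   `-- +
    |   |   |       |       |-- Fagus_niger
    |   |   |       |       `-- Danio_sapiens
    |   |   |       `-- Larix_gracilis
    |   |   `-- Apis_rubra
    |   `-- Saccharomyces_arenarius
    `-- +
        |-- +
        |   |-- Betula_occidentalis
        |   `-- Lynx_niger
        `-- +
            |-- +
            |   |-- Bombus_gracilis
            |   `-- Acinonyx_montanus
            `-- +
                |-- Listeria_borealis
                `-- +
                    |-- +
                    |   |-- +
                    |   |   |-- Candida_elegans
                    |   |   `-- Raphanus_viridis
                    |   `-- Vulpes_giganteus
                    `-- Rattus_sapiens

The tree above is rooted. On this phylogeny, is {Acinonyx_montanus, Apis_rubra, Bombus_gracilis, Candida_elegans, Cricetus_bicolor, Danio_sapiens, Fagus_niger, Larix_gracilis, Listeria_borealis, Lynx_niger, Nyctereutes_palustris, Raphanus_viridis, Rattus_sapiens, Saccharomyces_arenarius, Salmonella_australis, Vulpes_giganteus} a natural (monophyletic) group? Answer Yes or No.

No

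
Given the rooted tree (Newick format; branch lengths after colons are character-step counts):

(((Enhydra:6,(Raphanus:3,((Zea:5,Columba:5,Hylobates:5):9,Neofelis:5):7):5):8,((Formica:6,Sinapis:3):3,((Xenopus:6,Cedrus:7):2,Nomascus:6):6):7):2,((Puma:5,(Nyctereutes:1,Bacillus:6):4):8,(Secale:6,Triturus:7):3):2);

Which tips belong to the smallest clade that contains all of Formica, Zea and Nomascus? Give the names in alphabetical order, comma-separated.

Cedrus, Columba, Enhydra, Formica, Hylobates, Neofelis, Nomascus, Raphanus, Sinapis, Xenopus, Zea

Tracing Formica: it sits inside (Formica,Sinapis).
Tracing Zea: it sits inside (Zea,Columba,Hylobates).
Tracing Nomascus: it sits inside ((Xenopus,Cedrus),Nomascus).
The smallest clade enclosing all 3 is ((Enhydra,(Raphanus,((Zea,Columba,Hylobates),Neofelis))),((Formica,Sinapis),((Xenopus,Cedrus),Nomascus))); the answer is its 11 terminal taxa in alphabetical order.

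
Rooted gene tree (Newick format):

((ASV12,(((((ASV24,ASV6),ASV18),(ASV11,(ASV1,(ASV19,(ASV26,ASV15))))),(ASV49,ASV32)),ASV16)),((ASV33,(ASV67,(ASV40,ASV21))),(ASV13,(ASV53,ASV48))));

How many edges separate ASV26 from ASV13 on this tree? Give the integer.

12

The MRCA of ASV26 and ASV13 is the root of the tree.
From ASV26 up to that node: 9 branches. From ASV13 up to the same node: 3 branches. Total: 9 + 3 = 12.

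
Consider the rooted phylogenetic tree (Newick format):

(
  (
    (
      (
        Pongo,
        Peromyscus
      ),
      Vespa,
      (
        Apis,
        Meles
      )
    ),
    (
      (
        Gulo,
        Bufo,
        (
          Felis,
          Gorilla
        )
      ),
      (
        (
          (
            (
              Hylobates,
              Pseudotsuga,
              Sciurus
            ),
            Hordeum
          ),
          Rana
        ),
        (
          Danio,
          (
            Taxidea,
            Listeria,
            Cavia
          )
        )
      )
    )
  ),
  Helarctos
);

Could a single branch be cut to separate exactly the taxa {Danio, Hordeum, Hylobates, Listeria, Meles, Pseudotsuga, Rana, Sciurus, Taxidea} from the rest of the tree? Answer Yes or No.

The MRCA of the listed taxa subtends (((Pongo,Peromyscus),Vespa,(Apis,Meles)),((Gulo,Bufo,(Felis,Gorilla)),((((Hylobates,Pseudotsuga,Sciurus),Hordeum),Rana),(Danio,(Taxidea,Listeria,Cavia))))).
That clade also contains Apis, Bufo, Cavia, Felis, Gorilla, Gulo, Peromyscus, Pongo, Vespa, which are not in the proposed group, so the group is not monophyletic.

No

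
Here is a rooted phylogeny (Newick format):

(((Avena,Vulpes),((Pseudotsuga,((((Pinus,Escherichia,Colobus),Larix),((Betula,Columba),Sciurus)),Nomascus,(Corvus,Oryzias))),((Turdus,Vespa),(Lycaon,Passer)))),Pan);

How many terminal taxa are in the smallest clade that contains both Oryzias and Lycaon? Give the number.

15

The MRCA of Oryzias and Lycaon is the node subtending ((Pseudotsuga,((((Pinus,Escherichia,Colobus),Larix),((Betula,Columba),Sciurus)),Nomascus,(Corvus,Oryzias))),((Turdus,Vespa),(Lycaon,Passer))).
That clade contains 15 terminal taxa: Betula, Colobus, Columba, Corvus, Escherichia, Larix, Lycaon, Nomascus, Oryzias, Passer, Pinus, Pseudotsuga, Sciurus, Turdus, Vespa.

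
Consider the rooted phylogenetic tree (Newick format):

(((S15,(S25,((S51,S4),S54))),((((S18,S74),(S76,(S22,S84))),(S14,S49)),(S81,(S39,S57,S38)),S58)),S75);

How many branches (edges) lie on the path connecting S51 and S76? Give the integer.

10

The MRCA of S51 and S76 is the node subtending ((S15,(S25,((S51,S4),S54))),((((S18,S74),(S76,(S22,S84))),(S14,S49)),(S81,(S39,S57,S38)),S58)).
From S51 up to that node: 5 branches. From S76 up to the same node: 5 branches. Total: 5 + 5 = 10.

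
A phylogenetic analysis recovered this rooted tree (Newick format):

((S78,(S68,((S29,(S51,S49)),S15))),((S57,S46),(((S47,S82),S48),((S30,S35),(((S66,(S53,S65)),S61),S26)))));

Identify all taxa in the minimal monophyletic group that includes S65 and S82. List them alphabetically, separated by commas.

Tracing S65: it sits inside (S53,S65).
Tracing S82: it sits inside (S47,S82).
The smallest clade enclosing both is (((S47,S82),S48),((S30,S35),(((S66,(S53,S65)),S61),S26))); the answer is its 10 terminal taxa in alphabetical order.

S26, S30, S35, S47, S48, S53, S61, S65, S66, S82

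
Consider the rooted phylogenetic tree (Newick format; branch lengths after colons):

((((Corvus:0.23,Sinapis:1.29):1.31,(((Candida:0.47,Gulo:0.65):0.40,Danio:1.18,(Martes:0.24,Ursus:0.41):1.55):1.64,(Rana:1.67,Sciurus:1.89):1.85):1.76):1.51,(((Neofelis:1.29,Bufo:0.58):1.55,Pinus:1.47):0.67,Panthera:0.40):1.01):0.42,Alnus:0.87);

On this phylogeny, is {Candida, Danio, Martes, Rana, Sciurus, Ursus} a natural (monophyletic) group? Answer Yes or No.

No

The MRCA of the listed taxa subtends (((Candida,Gulo),Danio,(Martes,Ursus)),(Rana,Sciurus)).
That clade also contains Gulo, which is not in the proposed group, so the group is not monophyletic.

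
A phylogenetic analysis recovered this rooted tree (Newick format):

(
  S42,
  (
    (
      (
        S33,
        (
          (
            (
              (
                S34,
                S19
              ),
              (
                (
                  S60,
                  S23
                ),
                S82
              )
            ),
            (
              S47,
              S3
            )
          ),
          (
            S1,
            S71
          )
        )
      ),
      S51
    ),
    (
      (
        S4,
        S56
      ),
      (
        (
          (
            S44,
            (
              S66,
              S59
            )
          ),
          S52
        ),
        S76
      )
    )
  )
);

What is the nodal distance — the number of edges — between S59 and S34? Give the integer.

13

The MRCA of S59 and S34 is the node subtending (((S33,((((S34,S19),((S60,S23),S82)),(S47,S3)),(S1,S71))),S51),((S4,S56),(((S44,(S66,S59)),S52),S76))).
From S59 up to that node: 6 branches. From S34 up to the same node: 7 branches. Total: 6 + 7 = 13.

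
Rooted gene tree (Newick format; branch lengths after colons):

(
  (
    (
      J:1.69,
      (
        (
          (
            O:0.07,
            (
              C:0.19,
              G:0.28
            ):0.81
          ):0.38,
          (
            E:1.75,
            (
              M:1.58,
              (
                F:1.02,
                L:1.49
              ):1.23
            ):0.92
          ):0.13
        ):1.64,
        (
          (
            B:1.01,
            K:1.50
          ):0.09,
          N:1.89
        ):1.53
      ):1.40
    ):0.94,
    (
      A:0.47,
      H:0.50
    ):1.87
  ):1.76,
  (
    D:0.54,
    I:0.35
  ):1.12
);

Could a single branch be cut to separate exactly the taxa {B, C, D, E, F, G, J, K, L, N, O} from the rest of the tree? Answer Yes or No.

The MRCA of the listed taxa is the root, so the smallest clade containing them is the whole tree.
That clade also contains A, H, I, M, which are not in the proposed group, so the group is not monophyletic.

No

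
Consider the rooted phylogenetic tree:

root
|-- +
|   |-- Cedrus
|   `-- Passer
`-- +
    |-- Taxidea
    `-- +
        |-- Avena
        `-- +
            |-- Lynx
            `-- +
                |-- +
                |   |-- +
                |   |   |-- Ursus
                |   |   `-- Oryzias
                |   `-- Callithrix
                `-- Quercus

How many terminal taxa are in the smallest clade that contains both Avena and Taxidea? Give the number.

7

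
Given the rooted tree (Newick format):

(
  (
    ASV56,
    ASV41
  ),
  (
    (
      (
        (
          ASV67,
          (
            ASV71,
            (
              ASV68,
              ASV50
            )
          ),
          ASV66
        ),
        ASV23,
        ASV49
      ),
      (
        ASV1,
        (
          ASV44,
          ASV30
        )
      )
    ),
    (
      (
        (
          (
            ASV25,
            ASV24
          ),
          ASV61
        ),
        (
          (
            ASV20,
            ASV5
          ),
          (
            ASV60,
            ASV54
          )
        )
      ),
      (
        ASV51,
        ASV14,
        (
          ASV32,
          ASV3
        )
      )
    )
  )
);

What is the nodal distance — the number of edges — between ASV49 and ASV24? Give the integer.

8

The MRCA of ASV49 and ASV24 is the node subtending ((((ASV67,(ASV71,(ASV68,ASV50)),ASV66),ASV23,ASV49),(ASV1,(ASV44,ASV30))),((((ASV25,ASV24),ASV61),((ASV20,ASV5),(ASV60,ASV54))),(ASV51,ASV14,(ASV32,ASV3)))).
From ASV49 up to that node: 3 branches. From ASV24 up to the same node: 5 branches. Total: 3 + 5 = 8.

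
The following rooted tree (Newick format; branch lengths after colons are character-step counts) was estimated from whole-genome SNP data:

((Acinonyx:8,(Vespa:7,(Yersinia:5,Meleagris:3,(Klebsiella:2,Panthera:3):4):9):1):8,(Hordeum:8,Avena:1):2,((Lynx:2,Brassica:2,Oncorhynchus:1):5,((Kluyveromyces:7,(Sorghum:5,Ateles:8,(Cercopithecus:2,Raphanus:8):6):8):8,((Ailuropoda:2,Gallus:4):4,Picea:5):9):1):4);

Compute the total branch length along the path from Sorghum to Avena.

29

The path runs Sorghum → … → MRCA → … → Avena; the MRCA is the root of the tree.
Branch lengths along that path: 5 + 8 + 8 + 1 + 4 + 2 + 1 = 29.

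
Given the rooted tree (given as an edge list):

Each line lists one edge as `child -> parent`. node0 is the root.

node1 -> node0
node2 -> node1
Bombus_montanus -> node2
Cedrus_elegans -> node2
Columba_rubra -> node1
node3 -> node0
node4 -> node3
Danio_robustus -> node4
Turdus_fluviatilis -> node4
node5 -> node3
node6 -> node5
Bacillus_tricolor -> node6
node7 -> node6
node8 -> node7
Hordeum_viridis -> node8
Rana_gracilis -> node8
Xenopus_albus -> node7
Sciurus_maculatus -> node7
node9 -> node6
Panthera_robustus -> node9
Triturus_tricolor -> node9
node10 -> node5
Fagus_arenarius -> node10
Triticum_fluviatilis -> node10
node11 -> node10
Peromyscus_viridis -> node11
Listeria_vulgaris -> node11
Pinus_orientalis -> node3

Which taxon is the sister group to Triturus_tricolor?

Panthera_robustus

Triturus_tricolor attaches to the tree at the node subtending (Panthera_robustus,Triturus_tricolor).
The other lineage descending from that same node — the sister group — is the single tip Panthera_robustus.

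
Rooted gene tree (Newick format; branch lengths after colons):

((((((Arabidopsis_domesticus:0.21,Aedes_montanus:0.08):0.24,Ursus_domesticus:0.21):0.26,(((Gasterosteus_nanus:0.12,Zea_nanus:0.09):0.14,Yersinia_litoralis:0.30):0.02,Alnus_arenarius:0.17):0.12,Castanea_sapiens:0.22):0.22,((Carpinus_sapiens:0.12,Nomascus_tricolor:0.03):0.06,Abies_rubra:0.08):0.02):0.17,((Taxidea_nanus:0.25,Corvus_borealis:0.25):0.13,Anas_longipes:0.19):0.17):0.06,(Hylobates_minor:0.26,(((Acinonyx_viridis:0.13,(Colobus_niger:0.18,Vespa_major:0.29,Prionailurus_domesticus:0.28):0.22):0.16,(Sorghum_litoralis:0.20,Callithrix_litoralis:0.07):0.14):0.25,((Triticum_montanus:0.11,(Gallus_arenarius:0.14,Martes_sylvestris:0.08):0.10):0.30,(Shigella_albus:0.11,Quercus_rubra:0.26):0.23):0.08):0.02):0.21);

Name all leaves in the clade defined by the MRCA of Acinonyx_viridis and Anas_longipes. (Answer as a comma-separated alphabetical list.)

Tracing Acinonyx_viridis: it sits inside (Acinonyx_viridis,(Colobus_niger,Vespa_major,Prionailurus_domesticus)).
Tracing Anas_longipes: it sits inside ((Taxidea_nanus,Corvus_borealis),Anas_longipes).
The smallest clade enclosing both is the whole tree (their MRCA is the root), so the answer is all 26 tips in alphabetical order.

Abies_rubra, Acinonyx_viridis, Aedes_montanus, Alnus_arenarius, Anas_longipes, Arabidopsis_domesticus, Callithrix_litoralis, Carpinus_sapiens, Castanea_sapiens, Colobus_niger, Corvus_borealis, Gallus_arenarius, Gasterosteus_nanus, Hylobates_minor, Martes_sylvestris, Nomascus_tricolor, Prionailurus_domesticus, Quercus_rubra, Shigella_albus, Sorghum_litoralis, Taxidea_nanus, Triticum_montanus, Ursus_domesticus, Vespa_major, Yersinia_litoralis, Zea_nanus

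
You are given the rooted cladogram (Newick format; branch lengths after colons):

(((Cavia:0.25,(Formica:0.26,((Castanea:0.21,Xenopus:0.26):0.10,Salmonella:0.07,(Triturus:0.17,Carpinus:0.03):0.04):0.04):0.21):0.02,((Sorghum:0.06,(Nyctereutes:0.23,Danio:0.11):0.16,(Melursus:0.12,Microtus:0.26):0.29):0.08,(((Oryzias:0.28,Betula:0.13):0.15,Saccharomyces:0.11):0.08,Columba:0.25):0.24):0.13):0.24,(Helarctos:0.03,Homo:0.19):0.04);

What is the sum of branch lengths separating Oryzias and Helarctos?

The path runs Oryzias → … → MRCA → … → Helarctos; the MRCA is the root of the tree.
Branch lengths along that path: 0.28 + 0.15 + 0.08 + 0.24 + 0.13 + 0.24 + 0.04 + 0.03 = 1.19.

1.19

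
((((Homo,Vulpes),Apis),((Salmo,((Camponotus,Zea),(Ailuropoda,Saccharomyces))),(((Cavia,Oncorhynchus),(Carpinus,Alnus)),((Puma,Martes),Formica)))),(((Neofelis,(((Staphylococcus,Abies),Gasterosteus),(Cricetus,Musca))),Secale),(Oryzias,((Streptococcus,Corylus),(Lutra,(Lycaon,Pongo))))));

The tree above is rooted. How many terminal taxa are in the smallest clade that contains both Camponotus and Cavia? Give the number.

The MRCA of Camponotus and Cavia is the node subtending ((Salmo,((Camponotus,Zea),(Ailuropoda,Saccharomyces))),(((Cavia,Oncorhynchus),(Carpinus,Alnus)),((Puma,Martes),Formica))).
That clade contains 12 terminal taxa: Ailuropoda, Alnus, Camponotus, Carpinus, Cavia, Formica, Martes, Oncorhynchus, Puma, Saccharomyces, Salmo, Zea.

12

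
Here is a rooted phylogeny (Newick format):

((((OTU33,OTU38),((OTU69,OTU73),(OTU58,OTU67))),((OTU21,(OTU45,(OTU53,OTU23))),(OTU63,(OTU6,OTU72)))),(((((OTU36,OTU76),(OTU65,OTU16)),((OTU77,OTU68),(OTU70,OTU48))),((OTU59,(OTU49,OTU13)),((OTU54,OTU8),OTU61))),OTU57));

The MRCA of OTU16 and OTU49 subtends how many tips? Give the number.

14

The MRCA of OTU16 and OTU49 is the node subtending ((((OTU36,OTU76),(OTU65,OTU16)),((OTU77,OTU68),(OTU70,OTU48))),((OTU59,(OTU49,OTU13)),((OTU54,OTU8),OTU61))).
That clade contains 14 terminal taxa: OTU13, OTU16, OTU36, OTU48, OTU49, OTU54, OTU59, OTU61, OTU65, OTU68, OTU70, OTU76, OTU77, OTU8.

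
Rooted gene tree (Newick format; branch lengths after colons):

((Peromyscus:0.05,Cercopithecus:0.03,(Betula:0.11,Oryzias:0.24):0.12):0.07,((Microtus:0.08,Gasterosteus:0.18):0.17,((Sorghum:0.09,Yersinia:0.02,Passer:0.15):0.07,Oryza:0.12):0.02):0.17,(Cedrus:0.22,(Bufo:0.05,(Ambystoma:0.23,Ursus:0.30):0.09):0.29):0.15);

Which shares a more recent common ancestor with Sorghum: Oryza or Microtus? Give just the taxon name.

Oryza

The MRCA of Sorghum and Oryza subtends ((Sorghum,Yersinia,Passer),Oryza) (4 taxa).
The MRCA of Sorghum and Microtus subtends ((Microtus,Gasterosteus),((Sorghum,Yersinia,Passer),Oryza)) (6 taxa).
The first is nested inside the second, so Sorghum shares a more recent common ancestor with Oryza.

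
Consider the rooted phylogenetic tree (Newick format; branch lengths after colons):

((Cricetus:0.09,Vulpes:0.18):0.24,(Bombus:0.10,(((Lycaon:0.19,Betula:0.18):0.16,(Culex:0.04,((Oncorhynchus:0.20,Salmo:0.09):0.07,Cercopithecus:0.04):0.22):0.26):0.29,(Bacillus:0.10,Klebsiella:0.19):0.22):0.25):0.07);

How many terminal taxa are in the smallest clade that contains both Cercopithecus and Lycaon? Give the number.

The MRCA of Cercopithecus and Lycaon is the node subtending ((Lycaon,Betula),(Culex,((Oncorhynchus,Salmo),Cercopithecus))).
That clade contains 6 terminal taxa: Betula, Cercopithecus, Culex, Lycaon, Oncorhynchus, Salmo.

6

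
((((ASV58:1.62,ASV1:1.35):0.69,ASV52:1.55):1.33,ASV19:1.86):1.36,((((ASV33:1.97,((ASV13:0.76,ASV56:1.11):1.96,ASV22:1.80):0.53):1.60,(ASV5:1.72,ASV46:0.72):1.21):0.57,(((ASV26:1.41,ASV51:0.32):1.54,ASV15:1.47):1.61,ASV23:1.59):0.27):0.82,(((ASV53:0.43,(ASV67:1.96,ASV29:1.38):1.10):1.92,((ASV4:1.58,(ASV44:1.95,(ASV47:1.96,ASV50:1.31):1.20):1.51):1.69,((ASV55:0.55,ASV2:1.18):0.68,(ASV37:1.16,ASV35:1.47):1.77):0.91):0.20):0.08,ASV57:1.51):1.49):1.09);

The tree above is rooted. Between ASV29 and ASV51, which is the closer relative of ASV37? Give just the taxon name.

ASV29

The MRCA of ASV37 and ASV29 subtends ((ASV53,(ASV67,ASV29)),((ASV4,(ASV44,(ASV47,ASV50))),((ASV55,ASV2),(ASV37,ASV35)))) (11 taxa).
The MRCA of ASV37 and ASV51 subtends ((((ASV33,((ASV13,ASV56),ASV22)),(ASV5,ASV46)),(((ASV26,ASV51),ASV15),ASV23)),(((ASV53,(ASV67,ASV29)),((ASV4,(ASV44,(ASV47,ASV50))),((ASV55,ASV2),(ASV37,ASV35)))),ASV57)) (22 taxa).
The first is nested inside the second, so ASV37 shares a more recent common ancestor with ASV29.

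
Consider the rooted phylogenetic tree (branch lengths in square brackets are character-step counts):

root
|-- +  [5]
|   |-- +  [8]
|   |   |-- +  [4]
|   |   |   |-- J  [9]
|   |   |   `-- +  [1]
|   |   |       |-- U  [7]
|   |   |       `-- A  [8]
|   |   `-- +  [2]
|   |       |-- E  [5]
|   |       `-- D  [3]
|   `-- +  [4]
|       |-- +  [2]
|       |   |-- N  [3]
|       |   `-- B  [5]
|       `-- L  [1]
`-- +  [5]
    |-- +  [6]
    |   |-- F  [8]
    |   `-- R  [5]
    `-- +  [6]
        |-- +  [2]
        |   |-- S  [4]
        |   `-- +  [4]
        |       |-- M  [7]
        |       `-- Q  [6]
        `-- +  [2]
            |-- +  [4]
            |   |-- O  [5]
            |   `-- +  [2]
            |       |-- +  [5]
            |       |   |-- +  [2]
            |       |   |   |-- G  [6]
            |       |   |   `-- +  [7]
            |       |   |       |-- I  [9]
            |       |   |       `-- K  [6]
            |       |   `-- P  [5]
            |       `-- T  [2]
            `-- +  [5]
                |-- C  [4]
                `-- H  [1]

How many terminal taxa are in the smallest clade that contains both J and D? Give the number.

The MRCA of J and D is the node subtending ((J,(U,A)),(E,D)).
That clade contains 5 terminal taxa: A, D, E, J, U.

5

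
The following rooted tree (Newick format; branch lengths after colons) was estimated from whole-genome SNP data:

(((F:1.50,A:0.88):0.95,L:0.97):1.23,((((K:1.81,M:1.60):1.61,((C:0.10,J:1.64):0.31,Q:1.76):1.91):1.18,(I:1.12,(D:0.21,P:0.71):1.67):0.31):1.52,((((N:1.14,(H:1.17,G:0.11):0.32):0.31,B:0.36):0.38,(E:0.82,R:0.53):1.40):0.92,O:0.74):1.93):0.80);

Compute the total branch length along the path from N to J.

The path runs N → … → MRCA → … → J; the MRCA is the node subtending ((((K,M),((C,J),Q)),(I,(D,P))),((((N,(H,G)),B),(E,R)),O)).
Branch lengths along that path: 1.14 + 0.31 + 0.38 + 0.92 + 1.93 + 1.52 + 1.18 + 1.91 + 0.31 + 1.64 = 11.24.

11.24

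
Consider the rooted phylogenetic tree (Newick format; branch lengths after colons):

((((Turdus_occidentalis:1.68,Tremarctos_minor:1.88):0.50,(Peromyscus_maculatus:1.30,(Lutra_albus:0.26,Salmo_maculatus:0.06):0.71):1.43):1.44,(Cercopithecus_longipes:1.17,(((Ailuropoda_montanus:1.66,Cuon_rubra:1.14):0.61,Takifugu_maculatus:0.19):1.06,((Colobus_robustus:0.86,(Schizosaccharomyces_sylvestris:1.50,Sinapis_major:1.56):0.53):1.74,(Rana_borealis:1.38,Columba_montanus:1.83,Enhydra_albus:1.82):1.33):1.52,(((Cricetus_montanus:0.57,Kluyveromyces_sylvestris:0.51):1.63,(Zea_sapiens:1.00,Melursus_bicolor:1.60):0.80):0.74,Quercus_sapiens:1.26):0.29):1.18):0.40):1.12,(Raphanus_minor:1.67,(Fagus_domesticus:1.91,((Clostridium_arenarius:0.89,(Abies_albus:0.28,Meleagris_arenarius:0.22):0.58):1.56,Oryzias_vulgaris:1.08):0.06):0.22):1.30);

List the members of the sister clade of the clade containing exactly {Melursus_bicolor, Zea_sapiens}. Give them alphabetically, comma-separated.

The clade containing exactly {Melursus_bicolor, Zea_sapiens} attaches to the tree at the node subtending ((Cricetus_montanus,Kluyveromyces_sylvestris),(Zea_sapiens,Melursus_bicolor)).
The other lineage descending from that same node — the sister group — is (Cricetus_montanus,Kluyveromyces_sylvestris); its 2 tips in alphabetical order are the answer.

Cricetus_montanus, Kluyveromyces_sylvestris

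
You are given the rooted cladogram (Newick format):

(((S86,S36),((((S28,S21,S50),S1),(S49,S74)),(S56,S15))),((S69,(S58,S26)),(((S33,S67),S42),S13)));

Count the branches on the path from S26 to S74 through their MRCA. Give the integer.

9

The MRCA of S26 and S74 is the root of the tree.
From S26 up to that node: 4 branches. From S74 up to the same node: 5 branches. Total: 4 + 5 = 9.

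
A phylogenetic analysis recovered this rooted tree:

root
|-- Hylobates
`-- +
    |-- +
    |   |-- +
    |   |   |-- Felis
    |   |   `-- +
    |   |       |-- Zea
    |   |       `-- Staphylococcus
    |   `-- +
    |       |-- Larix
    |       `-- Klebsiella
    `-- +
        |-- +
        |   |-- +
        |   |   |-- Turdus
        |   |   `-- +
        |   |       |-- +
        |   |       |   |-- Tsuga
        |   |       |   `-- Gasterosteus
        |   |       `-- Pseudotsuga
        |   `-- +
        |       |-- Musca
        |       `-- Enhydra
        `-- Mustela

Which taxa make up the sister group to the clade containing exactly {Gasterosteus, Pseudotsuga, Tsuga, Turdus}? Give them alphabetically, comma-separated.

Enhydra, Musca

The clade containing exactly {Gasterosteus, Pseudotsuga, Tsuga, Turdus} attaches to the tree at the node subtending ((Turdus,((Tsuga,Gasterosteus),Pseudotsuga)),(Musca,Enhydra)).
The other lineage descending from that same node — the sister group — is (Musca,Enhydra); its 2 tips in alphabetical order are the answer.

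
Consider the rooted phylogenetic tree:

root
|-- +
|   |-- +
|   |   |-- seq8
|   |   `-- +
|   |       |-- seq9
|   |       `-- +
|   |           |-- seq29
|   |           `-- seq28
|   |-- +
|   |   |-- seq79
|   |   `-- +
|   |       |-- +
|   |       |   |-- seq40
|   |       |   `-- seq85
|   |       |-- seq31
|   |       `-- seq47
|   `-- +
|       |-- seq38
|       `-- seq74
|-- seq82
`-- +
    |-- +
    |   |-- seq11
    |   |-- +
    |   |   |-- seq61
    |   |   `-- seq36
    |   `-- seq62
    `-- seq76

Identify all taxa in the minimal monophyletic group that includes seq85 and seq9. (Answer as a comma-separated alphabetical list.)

seq28, seq29, seq31, seq38, seq40, seq47, seq74, seq79, seq8, seq85, seq9

Tracing seq85: it sits inside (seq40,seq85).
Tracing seq9: it sits inside (seq9,(seq29,seq28)).
The smallest clade enclosing both is ((seq8,(seq9,(seq29,seq28))),(seq79,((seq40,seq85),seq31,seq47)),(seq38,seq74)); the answer is its 11 terminal taxa in alphabetical order.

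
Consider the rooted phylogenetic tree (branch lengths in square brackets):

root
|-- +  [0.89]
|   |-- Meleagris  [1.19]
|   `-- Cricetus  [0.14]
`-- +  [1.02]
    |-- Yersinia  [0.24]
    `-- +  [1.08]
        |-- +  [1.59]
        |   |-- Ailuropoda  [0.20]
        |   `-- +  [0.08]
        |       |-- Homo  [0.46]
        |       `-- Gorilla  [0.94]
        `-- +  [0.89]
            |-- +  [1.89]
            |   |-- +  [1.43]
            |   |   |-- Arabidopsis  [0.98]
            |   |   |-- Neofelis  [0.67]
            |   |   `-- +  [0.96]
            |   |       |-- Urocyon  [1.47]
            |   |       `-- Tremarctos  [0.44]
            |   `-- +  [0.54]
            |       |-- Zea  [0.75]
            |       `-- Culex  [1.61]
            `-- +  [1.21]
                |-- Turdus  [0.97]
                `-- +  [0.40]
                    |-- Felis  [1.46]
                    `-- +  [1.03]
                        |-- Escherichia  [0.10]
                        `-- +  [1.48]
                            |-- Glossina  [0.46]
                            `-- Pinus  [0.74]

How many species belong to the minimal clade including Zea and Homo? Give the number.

14

The MRCA of Zea and Homo is the node subtending ((Ailuropoda,(Homo,Gorilla)),(((Arabidopsis,Neofelis,(Urocyon,Tremarctos)),(Zea,Culex)),(Turdus,(Felis,(Escherichia,(Glossina,Pinus)))))).
That clade contains 14 terminal taxa: Ailuropoda, Arabidopsis, Culex, Escherichia, Felis, Glossina, Gorilla, Homo, Neofelis, Pinus, Tremarctos, Turdus, Urocyon, Zea.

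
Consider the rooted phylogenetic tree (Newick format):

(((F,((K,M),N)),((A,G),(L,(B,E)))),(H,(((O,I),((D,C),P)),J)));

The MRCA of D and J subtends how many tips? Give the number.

The MRCA of D and J is the node subtending (((O,I),((D,C),P)),J).
That clade contains 6 terminal taxa: C, D, I, J, O, P.

6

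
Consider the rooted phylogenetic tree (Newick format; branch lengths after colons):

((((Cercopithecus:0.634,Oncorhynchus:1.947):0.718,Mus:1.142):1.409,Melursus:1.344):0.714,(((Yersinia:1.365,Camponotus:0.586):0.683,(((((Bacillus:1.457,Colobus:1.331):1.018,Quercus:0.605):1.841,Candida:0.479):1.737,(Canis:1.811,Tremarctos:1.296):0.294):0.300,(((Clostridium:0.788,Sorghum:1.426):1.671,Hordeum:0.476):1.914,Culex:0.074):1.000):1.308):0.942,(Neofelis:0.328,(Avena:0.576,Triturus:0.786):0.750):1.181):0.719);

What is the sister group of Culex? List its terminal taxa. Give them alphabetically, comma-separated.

Clostridium, Hordeum, Sorghum

Culex attaches to the tree at the node subtending (((Clostridium,Sorghum),Hordeum),Culex).
The other lineage descending from that same node — the sister group — is ((Clostridium,Sorghum),Hordeum); its 3 tips in alphabetical order are the answer.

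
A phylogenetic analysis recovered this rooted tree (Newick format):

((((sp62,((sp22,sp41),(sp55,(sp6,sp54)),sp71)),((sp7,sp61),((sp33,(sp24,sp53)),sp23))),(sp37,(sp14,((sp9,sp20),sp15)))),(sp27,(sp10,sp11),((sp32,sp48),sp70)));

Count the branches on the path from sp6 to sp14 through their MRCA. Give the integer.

9

The MRCA of sp6 and sp14 is the node subtending (((sp62,((sp22,sp41),(sp55,(sp6,sp54)),sp71)),((sp7,sp61),((sp33,(sp24,sp53)),sp23))),(sp37,(sp14,((sp9,sp20),sp15)))).
From sp6 up to that node: 6 branches. From sp14 up to the same node: 3 branches. Total: 6 + 3 = 9.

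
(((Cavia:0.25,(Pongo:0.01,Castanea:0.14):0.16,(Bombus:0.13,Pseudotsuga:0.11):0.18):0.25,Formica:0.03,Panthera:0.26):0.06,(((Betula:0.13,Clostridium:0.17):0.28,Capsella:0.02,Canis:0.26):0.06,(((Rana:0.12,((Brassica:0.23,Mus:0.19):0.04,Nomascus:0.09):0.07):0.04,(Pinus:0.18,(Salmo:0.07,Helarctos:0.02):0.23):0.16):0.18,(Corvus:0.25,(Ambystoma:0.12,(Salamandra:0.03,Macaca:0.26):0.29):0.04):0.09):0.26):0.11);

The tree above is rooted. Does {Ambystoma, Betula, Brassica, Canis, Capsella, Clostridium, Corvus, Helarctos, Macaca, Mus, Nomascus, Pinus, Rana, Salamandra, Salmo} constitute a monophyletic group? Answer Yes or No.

Yes

The most recent common ancestor of these taxa subtends (((Betula,Clostridium),Capsella,Canis),(((Rana,((Brassica,Mus),Nomascus)),(Pinus,(Salmo,Helarctos))),(Corvus,(Ambystoma,(Salamandra,Macaca))))).
That clade has exactly 15 tips — every listed taxon and nothing else — so the group is monophyletic.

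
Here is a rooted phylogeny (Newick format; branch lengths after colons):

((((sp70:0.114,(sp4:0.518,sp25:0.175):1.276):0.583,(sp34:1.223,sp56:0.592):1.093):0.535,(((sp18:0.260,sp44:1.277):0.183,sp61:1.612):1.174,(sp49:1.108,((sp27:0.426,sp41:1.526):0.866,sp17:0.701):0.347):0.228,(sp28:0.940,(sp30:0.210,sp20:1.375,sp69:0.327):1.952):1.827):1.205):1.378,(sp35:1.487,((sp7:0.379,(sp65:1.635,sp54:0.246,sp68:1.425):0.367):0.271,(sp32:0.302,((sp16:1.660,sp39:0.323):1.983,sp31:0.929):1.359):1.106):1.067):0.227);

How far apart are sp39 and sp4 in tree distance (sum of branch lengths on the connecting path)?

The path runs sp39 → … → MRCA → … → sp4; the MRCA is the root of the tree.
Branch lengths along that path: 0.323 + 1.983 + 1.359 + 1.106 + 1.067 + 0.227 + 1.378 + 0.535 + 0.583 + 1.276 + 0.518 = 10.355.

10.355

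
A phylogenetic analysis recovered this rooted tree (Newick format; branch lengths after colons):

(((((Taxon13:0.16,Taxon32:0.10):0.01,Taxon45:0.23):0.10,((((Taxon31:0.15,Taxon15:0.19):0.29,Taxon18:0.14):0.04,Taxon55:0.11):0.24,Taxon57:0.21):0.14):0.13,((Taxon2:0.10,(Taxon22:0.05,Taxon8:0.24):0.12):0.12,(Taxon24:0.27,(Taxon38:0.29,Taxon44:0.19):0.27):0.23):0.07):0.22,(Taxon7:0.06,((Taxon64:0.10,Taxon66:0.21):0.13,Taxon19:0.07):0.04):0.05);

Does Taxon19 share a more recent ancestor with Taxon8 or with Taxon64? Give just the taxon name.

The MRCA of Taxon19 and Taxon64 subtends ((Taxon64,Taxon66),Taxon19) (3 taxa).
The MRCA of Taxon19 and Taxon8 is the root, subtending the entire tree (18 taxa).
The first is nested inside the second, so Taxon19 shares a more recent common ancestor with Taxon64.

Taxon64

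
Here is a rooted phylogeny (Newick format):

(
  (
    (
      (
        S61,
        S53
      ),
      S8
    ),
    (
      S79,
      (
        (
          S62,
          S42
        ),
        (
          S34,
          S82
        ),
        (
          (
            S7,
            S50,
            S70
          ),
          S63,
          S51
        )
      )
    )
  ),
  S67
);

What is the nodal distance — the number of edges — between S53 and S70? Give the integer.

8

The MRCA of S53 and S70 is the node subtending (((S61,S53),S8),(S79,((S62,S42),(S34,S82),((S7,S50,S70),S63,S51)))).
From S53 up to that node: 3 branches. From S70 up to the same node: 5 branches. Total: 3 + 5 = 8.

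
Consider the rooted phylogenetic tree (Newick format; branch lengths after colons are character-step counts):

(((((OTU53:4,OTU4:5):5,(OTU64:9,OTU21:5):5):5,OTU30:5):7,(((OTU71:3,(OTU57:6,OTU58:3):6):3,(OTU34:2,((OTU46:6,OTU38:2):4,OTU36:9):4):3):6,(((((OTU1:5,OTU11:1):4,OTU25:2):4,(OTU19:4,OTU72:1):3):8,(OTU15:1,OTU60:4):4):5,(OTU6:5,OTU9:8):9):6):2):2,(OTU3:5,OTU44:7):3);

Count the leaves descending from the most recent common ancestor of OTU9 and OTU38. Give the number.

16

The MRCA of OTU9 and OTU38 is the node subtending (((OTU71,(OTU57,OTU58)),(OTU34,((OTU46,OTU38),OTU36))),(((((OTU1,OTU11),OTU25),(OTU19,OTU72)),(OTU15,OTU60)),(OTU6,OTU9))).
That clade contains 16 terminal taxa: OTU1, OTU11, OTU15, OTU19, OTU25, OTU34, OTU36, OTU38, OTU46, OTU57, OTU58, OTU6, OTU60, OTU71, OTU72, OTU9.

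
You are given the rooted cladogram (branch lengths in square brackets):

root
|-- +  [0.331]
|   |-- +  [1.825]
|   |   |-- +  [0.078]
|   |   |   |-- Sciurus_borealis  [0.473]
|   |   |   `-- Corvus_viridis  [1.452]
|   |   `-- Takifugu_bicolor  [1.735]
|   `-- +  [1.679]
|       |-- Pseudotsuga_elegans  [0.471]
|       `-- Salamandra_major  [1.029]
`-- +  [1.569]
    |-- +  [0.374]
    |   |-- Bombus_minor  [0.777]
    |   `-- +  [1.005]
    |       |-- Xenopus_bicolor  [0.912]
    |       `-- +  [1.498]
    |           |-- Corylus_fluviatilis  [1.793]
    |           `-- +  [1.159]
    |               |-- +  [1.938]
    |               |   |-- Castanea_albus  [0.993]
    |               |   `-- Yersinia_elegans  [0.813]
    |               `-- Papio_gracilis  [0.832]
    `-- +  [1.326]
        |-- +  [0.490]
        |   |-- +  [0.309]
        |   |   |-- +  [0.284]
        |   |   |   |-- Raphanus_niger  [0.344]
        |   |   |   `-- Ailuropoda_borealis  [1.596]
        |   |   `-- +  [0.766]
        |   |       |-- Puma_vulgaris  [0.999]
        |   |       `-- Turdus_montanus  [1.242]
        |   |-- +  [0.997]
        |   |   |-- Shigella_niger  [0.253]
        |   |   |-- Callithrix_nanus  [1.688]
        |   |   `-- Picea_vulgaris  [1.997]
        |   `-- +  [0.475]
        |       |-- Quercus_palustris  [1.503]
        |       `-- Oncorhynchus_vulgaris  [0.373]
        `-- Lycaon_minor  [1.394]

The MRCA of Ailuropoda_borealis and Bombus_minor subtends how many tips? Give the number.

16

The MRCA of Ailuropoda_borealis and Bombus_minor is the node subtending ((Bombus_minor,(Xenopus_bicolor,(Corylus_fluviatilis,((Castanea_albus,Yersinia_elegans),Papio_gracilis)))),((((Raphanus_niger,Ailuropoda_borealis),(Puma_vulgaris,Turdus_montanus)),(Shigella_niger,Callithrix_nanus,Picea_vulgaris),(Quercus_palustris,Oncorhynchus_vulgaris)),Lycaon_minor)).
That clade contains 16 terminal taxa: Ailuropoda_borealis, Bombus_minor, Callithrix_nanus, Castanea_albus, Corylus_fluviatilis, Lycaon_minor, Oncorhynchus_vulgaris, Papio_gracilis, Picea_vulgaris, Puma_vulgaris, Quercus_palustris, Raphanus_niger, Shigella_niger, Turdus_montanus, Xenopus_bicolor, Yersinia_elegans.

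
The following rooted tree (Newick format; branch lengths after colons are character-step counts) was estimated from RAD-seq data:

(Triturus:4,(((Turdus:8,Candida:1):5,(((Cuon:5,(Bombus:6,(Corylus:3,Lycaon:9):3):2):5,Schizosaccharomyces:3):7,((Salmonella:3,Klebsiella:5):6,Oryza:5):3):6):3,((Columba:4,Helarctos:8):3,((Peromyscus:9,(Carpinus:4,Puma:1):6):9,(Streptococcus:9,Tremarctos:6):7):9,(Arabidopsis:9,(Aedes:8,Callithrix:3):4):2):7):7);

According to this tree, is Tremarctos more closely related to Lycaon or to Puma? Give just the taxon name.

Puma

The MRCA of Tremarctos and Puma subtends ((Peromyscus,(Carpinus,Puma)),(Streptococcus,Tremarctos)) (5 taxa).
The MRCA of Tremarctos and Lycaon subtends (((Turdus,Candida),(((Cuon,(Bombus,(Corylus,Lycaon))),Schizosaccharomyces),((Salmonella,Klebsiella),Oryza))),((Columba,Helarctos),((Peromyscus,(Carpinus,Puma)),(Streptococcus,Tremarctos)),(Arabidopsis,(Aedes,Callithrix)))) (20 taxa).
The first is nested inside the second, so Tremarctos shares a more recent common ancestor with Puma.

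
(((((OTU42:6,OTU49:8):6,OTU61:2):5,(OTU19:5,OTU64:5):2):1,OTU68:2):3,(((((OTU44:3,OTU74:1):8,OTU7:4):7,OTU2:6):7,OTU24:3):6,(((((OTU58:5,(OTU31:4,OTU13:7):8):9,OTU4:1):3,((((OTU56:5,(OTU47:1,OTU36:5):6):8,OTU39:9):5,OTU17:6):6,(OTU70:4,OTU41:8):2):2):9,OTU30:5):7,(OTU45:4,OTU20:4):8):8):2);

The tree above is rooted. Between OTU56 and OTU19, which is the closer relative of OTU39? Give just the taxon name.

OTU56

The MRCA of OTU39 and OTU56 subtends ((OTU56,(OTU47,OTU36)),OTU39) (4 taxa).
The MRCA of OTU39 and OTU19 is the root, subtending the entire tree (25 taxa).
The first is nested inside the second, so OTU39 shares a more recent common ancestor with OTU56.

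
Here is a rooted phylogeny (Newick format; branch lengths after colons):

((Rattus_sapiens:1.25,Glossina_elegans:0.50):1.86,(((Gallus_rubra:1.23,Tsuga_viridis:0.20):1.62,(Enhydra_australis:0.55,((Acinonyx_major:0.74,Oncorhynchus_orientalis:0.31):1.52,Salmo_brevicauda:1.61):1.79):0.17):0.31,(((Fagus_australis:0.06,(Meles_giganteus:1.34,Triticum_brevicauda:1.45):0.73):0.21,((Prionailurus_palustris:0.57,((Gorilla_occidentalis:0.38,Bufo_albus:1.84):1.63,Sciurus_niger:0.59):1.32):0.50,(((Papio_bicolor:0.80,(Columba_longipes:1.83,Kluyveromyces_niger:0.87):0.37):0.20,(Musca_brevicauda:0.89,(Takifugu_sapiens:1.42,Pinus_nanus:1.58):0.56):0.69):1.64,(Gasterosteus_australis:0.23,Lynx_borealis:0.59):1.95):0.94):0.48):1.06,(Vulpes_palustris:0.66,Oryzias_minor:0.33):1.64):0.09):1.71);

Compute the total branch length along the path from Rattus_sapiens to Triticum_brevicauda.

8.36

The path runs Rattus_sapiens → … → MRCA → … → Triticum_brevicauda; the MRCA is the root of the tree.
Branch lengths along that path: 1.25 + 1.86 + 1.71 + 0.09 + 1.06 + 0.21 + 0.73 + 1.45 = 8.36.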